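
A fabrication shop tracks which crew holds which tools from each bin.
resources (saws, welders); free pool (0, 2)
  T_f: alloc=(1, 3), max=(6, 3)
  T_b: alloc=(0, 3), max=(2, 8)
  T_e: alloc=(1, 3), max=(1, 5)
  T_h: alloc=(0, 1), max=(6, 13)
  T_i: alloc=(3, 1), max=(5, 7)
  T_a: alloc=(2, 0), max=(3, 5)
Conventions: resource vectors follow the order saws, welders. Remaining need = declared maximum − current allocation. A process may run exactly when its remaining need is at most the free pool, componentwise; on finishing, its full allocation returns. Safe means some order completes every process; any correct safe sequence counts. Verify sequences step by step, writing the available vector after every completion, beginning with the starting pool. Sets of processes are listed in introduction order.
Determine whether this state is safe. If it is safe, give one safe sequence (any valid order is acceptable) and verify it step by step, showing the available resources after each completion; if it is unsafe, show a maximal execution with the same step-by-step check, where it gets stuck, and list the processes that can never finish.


SAFE. One safe sequence: T_e, T_a, T_b, T_i, T_f, T_h.
Key observation: T_e marks the first exact bind of the order: its need (0, 2) fits the free (0, 2) with zero slack on a requested resource.
Walking it through:
  pool = (0, 2)
  run T_e (needs (0, 2), free (0, 2)); after release of (1, 3) the pool is (1, 5)
  run T_a (needs (1, 5), free (1, 5)); after release of (2, 0) the pool is (3, 5)
  run T_b (needs (2, 5), free (3, 5)); after release of (0, 3) the pool is (3, 8)
  run T_i (needs (2, 6), free (3, 8)); after release of (3, 1) the pool is (6, 9)
  run T_f (needs (5, 0), free (6, 9)); after release of (1, 3) the pool is (7, 12)
  run T_h (needs (6, 12), free (7, 12)); after release of (0, 1) the pool is (7, 13)


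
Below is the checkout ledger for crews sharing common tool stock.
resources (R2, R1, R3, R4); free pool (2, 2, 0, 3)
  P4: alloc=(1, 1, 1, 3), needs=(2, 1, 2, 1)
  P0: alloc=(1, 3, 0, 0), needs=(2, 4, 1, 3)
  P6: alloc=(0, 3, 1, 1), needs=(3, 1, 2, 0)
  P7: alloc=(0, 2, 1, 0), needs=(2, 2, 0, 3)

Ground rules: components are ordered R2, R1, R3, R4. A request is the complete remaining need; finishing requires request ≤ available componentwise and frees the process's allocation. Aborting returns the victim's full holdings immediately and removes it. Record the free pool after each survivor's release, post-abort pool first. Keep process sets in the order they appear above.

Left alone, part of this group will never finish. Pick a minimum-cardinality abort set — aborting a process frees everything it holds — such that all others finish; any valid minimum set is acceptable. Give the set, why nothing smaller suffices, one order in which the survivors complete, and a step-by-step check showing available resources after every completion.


Minimum abort set: P4.
Key observation: aborting P4 returns (1, 1, 1, 3), and P6 — hopeless before — runs at step 3 with the returned capacity in the pool.
No smaller set exists: with zero aborts the deadlock remains.
One survivor order: P7, P0, P6. Walking it through (post-abort pool first):
  pool = (3, 3, 1, 6)
  P7: need (2, 2, 0, 3) fits (3, 3, 1, 6); releases (0, 2, 1, 0), pool now (3, 5, 2, 6)
  P0: need (2, 4, 1, 3) fits (3, 5, 2, 6); releases (1, 3, 0, 0), pool now (4, 8, 2, 6)
  P6: need (3, 1, 2, 0) fits (4, 8, 2, 6); releases (0, 3, 1, 1), pool now (4, 11, 3, 7)


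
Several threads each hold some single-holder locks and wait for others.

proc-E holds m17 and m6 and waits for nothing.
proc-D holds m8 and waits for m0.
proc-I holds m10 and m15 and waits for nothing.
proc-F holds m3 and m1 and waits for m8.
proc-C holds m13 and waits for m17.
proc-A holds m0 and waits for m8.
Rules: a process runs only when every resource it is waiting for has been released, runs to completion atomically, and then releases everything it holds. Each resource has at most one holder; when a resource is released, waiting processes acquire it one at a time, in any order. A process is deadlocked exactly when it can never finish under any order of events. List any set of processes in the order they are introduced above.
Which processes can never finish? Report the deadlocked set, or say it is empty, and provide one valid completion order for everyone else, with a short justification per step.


Deadlocked set: proc-D, proc-F and proc-A.
Key observation: proc-D -> proc-A -> proc-D is a circular wait — nothing in it can go first; proc-F waits into the deadlock from upstream.
One completion order for the rest: proc-E, proc-I, proc-C.
Walking it through:
  proc-E: no waits; runs immediately, freeing m17 and m6
  proc-I: no waits; runs immediately, freeing m10 and m15
  run proc-C (all its waits — m17 — are resolved); releases m13


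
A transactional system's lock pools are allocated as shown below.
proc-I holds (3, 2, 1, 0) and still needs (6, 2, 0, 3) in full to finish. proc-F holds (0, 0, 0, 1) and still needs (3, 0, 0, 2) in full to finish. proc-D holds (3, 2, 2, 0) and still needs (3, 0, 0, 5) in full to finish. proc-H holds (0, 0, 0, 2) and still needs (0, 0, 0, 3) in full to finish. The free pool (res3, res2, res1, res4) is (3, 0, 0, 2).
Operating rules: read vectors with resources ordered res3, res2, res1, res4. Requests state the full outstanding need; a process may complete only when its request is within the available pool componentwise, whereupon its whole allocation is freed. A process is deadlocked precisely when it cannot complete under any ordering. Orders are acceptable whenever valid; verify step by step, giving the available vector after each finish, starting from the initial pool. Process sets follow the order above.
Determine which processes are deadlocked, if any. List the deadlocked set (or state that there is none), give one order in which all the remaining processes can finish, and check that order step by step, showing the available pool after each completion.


The deadlocked set is empty.
Key observation: proc-F can run right away; the returned allocation unlocks the remaining processes in turn.
A valid finishing order for the others: proc-F, proc-H, proc-D, proc-I. Check, step by step:
  pool = (3, 0, 0, 2)
  run proc-F (needs (3, 0, 0, 2), free (3, 0, 0, 2)); after release of (0, 0, 0, 1) the pool is (3, 0, 0, 3)
  run proc-H (needs (0, 0, 0, 3), free (3, 0, 0, 3)); after release of (0, 0, 0, 2) the pool is (3, 0, 0, 5)
  run proc-D (needs (3, 0, 0, 5), free (3, 0, 0, 5)); after release of (3, 2, 2, 0) the pool is (6, 2, 2, 5)
  run proc-I (needs (6, 2, 0, 3), free (6, 2, 2, 5)); after release of (3, 2, 1, 0) the pool is (9, 4, 3, 5)


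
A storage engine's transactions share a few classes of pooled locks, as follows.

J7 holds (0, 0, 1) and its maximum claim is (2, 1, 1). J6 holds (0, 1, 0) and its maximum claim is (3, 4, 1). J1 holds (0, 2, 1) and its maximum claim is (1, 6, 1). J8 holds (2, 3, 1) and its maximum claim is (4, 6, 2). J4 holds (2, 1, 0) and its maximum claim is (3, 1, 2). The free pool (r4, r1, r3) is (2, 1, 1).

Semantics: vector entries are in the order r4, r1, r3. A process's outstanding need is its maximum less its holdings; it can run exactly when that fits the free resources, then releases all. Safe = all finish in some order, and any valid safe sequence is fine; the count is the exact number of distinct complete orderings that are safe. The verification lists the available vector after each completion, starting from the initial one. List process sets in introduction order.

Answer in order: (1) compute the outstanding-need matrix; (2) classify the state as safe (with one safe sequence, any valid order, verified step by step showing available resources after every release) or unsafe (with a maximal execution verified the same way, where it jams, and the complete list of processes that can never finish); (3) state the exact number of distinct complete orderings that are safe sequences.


(1) Remaining need (order r4, r1, r3):
  J7: (2, 1, 0)
  J6: (3, 3, 1)
  J1: (1, 4, 0)
  J8: (2, 3, 1)
  J4: (1, 0, 2)
(2) The state is UNSAFE.
Key observation: J7, J4 can finish, but then (4, 2, 2) is all there is, and the blocked group's r1 demands exceed it.
Going as far as possible: J7, J4; after that, nothing fits. Walking it through:
  pool = (2, 1, 1)
  J7 needs (2, 1, 0) <= (2, 1, 1) -> finishes; pool += (0, 0, 1) = (2, 1, 2)
  J4 needs (1, 0, 2) <= (2, 1, 2) -> finishes; pool += (2, 1, 0) = (4, 2, 2)
  J6 cannot run: need (3, 3, 1) vs free (4, 2, 2) (insufficient r1)
  J1 cannot run: need (1, 4, 0) vs free (4, 2, 2) (insufficient r1)
  J8 cannot run: need (2, 3, 1) vs free (4, 2, 2) (insufficient r1)
Processes that can never finish: J6, J1 and J8.
(3) Exactly 0 of the possible complete orderings are safe sequences.


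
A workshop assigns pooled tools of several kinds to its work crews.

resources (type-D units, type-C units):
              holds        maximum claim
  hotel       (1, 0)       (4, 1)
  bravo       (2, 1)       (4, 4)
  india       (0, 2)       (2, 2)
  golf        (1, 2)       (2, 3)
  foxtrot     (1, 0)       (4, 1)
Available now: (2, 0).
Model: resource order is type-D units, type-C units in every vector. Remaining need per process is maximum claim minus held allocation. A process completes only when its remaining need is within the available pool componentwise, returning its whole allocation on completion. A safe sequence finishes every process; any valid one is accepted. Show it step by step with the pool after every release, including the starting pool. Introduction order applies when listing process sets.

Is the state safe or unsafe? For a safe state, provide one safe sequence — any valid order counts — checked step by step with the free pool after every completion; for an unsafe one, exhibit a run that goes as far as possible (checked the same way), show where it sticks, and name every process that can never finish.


The state is SAFE; one workable sequence: india, golf, hotel, foxtrot, bravo.
Key observation: the order's first zero-slack moment is india ((2, 0) needed, (2, 0) free — a requested resource with nothing to spare).
Walking it through:
  pool = (2, 0)
  run india (needs (2, 0), free (2, 0)); after release of (0, 2) the pool is (2, 2)
  run golf (needs (1, 1), free (2, 2)); after release of (1, 2) the pool is (3, 4)
  run hotel (needs (3, 1), free (3, 4)); after release of (1, 0) the pool is (4, 4)
  run foxtrot (needs (3, 1), free (4, 4)); after release of (1, 0) the pool is (5, 4)
  run bravo (needs (2, 3), free (5, 4)); after release of (2, 1) the pool is (7, 5)


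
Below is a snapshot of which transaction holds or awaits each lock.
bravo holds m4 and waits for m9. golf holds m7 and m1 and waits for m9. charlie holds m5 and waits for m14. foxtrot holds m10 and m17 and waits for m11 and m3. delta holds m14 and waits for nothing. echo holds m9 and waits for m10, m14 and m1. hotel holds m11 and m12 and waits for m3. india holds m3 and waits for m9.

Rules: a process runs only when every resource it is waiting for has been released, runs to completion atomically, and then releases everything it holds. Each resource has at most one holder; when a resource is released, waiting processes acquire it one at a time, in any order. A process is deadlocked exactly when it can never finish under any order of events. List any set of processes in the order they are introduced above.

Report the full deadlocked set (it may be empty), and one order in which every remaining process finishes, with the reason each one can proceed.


Deadlocked set: bravo, golf, foxtrot, echo, hotel and india.
Key observation: the cycle echo -> golf -> echo can never break — each member waits on the next; foxtrot, hotel and india are caught in further circular waits and bravo waits into the deadlock from upstream.
One completion order for the rest: delta, charlie.
Verifying each step:
  delta: no waits; runs immediately, freeing m14
  charlie: everything it awaited (m14) is free; runs, freeing m5


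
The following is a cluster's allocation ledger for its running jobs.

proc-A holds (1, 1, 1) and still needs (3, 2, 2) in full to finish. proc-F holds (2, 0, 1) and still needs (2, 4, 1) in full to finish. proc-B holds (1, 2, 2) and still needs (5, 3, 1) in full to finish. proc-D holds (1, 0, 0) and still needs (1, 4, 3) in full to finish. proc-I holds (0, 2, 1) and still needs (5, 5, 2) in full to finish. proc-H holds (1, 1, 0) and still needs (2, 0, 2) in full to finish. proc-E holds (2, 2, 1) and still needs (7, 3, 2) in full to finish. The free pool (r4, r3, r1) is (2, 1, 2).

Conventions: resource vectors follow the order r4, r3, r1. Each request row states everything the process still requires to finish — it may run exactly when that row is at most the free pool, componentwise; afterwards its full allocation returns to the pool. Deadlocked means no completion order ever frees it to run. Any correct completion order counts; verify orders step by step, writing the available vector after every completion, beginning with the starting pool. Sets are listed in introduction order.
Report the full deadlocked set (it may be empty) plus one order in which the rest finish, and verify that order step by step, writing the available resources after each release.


Deadlocked: proc-F, proc-B, proc-D, proc-I and proc-E.
Key observation: after proc-H, proc-A the pool peaks at (4, 3, 3), and each blocked process is short somewhere: proc-F on r3; proc-B on r4; proc-D on r3; proc-I on r4, r3; proc-E on r4.
One completion order for the rest: proc-H, proc-A. Verifying each step:
  pool = (2, 1, 2)
  run proc-H (needs (2, 0, 2), free (2, 1, 2)); after release of (1, 1, 0) the pool is (3, 2, 2)
  run proc-A (needs (3, 2, 2), free (3, 2, 2)); after release of (1, 1, 1) the pool is (4, 3, 3)
The blocked processes can never fit:
  blocked: proc-F wants (2, 4, 1), pool (4, 3, 3) — not enough r3
  blocked: proc-B wants (5, 3, 1), pool (4, 3, 3) — not enough r4
  blocked: proc-D wants (1, 4, 3), pool (4, 3, 3) — not enough r3
  blocked: proc-I wants (5, 5, 2), pool (4, 3, 3) — not enough r4 and r3
  blocked: proc-E wants (7, 3, 2), pool (4, 3, 3) — not enough r4


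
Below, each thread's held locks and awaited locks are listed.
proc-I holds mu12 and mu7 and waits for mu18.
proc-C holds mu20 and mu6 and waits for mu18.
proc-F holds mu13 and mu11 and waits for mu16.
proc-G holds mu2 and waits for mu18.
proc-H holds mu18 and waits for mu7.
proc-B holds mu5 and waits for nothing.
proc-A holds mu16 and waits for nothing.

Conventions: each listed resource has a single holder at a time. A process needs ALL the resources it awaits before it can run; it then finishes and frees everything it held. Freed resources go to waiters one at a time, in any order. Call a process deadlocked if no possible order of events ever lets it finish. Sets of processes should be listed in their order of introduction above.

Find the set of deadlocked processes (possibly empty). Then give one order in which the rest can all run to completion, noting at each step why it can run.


The deadlocked set is proc-I, proc-C, proc-G and proc-H.
Key observation: the knot is the closed ring of waits proc-I -> proc-H -> proc-I; proc-C and proc-G wait into the deadlock from upstream.
A valid finishing order for the others: proc-A, proc-B, proc-F.
Walking it through:
  run proc-A (it waits on nothing); releases mu16
  run proc-B (it waits on nothing); releases mu5
  proc-F: everything it awaited (mu16) is free; runs, freeing mu13 and mu11


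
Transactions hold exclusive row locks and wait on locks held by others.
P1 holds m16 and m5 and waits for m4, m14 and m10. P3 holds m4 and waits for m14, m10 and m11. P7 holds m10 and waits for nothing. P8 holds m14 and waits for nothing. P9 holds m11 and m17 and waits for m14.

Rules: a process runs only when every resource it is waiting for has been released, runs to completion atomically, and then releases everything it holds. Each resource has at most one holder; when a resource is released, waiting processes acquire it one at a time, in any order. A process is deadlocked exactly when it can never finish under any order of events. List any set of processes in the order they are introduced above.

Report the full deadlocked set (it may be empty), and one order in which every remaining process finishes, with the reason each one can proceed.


No process is deadlocked.
Key observation: all waits point, directly or indirectly, at processes that can finish, so nothing is permanently blocked.
A valid finishing order for the others: P7, P8, P9, P3, P1.
Check, step by step:
  P7 waits on nothing -> runs at once and releases m10
  P8 waits on nothing -> runs at once and releases m14
  run P9 (all its waits — m14 — are resolved); releases m11 and m17
  run P3 (all its waits — m14, m10 and m11 — are resolved); releases m4
  run P1 (all its waits — m4, m14 and m10 — are resolved); releases m16 and m5


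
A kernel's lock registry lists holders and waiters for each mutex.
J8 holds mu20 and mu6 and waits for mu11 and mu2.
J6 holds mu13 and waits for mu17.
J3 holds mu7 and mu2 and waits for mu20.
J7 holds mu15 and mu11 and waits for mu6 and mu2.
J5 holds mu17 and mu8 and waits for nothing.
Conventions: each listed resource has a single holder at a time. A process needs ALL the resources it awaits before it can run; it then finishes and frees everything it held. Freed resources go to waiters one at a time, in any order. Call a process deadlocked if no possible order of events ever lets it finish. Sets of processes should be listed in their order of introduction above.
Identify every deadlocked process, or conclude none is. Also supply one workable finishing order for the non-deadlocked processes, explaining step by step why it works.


Deadlocked: J8, J3 and J7.
Key observation: the wait chain closes on itself along J8 -> J3 -> J8; J7 is caught in further circular waits.
A valid finishing order for the others: J5, J6.
Step-by-step check:
  run J5 (it waits on nothing); releases mu17 and mu8
  J6: everything it awaited (mu17) is free; runs, freeing mu13


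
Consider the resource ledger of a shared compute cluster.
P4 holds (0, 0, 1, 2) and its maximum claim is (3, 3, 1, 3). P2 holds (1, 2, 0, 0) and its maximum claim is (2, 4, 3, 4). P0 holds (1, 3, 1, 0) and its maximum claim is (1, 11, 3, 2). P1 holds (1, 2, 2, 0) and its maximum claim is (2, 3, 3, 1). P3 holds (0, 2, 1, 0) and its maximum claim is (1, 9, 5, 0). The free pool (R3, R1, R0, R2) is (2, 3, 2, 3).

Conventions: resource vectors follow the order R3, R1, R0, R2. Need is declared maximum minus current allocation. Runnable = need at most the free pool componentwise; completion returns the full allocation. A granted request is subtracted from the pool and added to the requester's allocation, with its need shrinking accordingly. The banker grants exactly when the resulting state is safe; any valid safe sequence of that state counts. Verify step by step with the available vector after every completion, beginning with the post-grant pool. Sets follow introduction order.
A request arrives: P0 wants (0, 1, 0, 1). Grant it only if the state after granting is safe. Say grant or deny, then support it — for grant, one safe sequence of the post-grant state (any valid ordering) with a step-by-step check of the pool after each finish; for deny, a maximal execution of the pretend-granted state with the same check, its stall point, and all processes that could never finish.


DENY — the pretend-granted state is unsafe.
Key observation: the wall is R1: completing P1, P4, P2 brings the pool only to (4, 6, 5, 4), and all the rest need more.
Pretend the grant happened; the run P1, P4, P2 goes as far as possible. Walking it through:
  pool = (2, 2, 2, 2)
  P1: need (1, 1, 1, 1) fits (2, 2, 2, 2); releases (1, 2, 2, 0), pool now (3, 4, 4, 2)
  P4: need (3, 3, 0, 1) fits (3, 4, 4, 2); releases (0, 0, 1, 2), pool now (3, 4, 5, 4)
  P2: need (1, 2, 3, 4) fits (3, 4, 5, 4); releases (1, 2, 0, 0), pool now (4, 6, 5, 4)
  blocked: P0 wants (0, 7, 2, 1), pool (4, 6, 5, 4) — not enough R1
  blocked: P3 wants (1, 7, 4, 0), pool (4, 6, 5, 4) — not enough R1
Had the request been granted, P0 and P3 could never finish.


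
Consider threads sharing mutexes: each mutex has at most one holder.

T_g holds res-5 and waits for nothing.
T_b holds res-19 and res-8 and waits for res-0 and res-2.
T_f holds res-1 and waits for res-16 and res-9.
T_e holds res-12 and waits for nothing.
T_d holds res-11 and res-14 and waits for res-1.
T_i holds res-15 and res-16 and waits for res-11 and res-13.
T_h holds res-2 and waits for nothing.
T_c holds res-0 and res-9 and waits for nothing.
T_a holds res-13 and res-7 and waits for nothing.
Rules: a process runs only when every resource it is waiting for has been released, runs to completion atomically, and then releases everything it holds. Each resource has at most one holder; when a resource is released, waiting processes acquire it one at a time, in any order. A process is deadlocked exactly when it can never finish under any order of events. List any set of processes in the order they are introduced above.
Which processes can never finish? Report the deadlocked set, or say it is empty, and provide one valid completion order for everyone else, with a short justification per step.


The deadlocked set is T_f, T_d and T_i.
Key observation: along T_f -> T_i -> T_d -> T_f, each member waits on what the next one holds — a deadlock; no other process is dragged down with it.
A valid finishing order for the others: T_h, T_c, T_g, T_b, T_e, T_a.
Verifying each step:
  run T_h (it waits on nothing); releases res-2
  run T_c (it waits on nothing); releases res-0 and res-9
  run T_g (it waits on nothing); releases res-5
  run T_b (all its waits — res-0 and res-2 — are resolved); releases res-19 and res-8
  run T_e (it waits on nothing); releases res-12
  run T_a (it waits on nothing); releases res-13 and res-7


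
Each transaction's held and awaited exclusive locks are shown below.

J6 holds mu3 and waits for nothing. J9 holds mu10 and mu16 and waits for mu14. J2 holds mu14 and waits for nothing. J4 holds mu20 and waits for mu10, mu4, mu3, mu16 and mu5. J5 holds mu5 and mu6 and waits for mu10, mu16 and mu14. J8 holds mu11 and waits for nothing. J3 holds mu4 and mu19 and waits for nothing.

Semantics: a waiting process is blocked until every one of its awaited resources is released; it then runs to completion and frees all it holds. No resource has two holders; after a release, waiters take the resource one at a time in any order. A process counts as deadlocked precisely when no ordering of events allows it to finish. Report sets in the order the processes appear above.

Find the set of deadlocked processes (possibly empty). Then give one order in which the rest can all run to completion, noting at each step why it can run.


Nothing here is deadlocked.
Key observation: the wait relation is loop-free; peeling off processes with no waits unwinds the whole state.
A valid finishing order for the others: J3, J6, J2, J9, J5, J8, J4.
Check, step by step:
  J3: no waits; runs immediately, freeing mu4 and mu19
  J6: no waits; runs immediately, freeing mu3
  J2: no waits; runs immediately, freeing mu14
  J9 waits on mu14 — all released -> runs and releases mu10 and mu16
  J5 waits on mu10, mu16 and mu14 — all released -> runs and releases mu5 and mu6
  J8: no waits; runs immediately, freeing mu11
  J4 waits on mu10, mu4, mu3, mu16 and mu5 — all released -> runs and releases mu20


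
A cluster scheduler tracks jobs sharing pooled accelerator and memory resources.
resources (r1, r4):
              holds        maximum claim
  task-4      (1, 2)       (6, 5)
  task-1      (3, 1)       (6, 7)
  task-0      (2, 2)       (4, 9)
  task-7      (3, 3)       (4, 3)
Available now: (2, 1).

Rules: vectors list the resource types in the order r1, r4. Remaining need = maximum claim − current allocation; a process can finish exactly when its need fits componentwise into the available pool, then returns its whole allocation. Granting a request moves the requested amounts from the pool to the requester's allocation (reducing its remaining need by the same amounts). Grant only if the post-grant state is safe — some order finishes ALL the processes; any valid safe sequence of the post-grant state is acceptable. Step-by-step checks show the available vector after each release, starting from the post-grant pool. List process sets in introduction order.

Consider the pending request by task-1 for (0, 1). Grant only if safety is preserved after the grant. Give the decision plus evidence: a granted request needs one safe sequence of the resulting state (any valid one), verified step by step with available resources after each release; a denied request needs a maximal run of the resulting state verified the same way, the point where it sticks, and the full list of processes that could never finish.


GRANT — the state after the grant stays safe, e.g. via task-7, task-4, task-1, task-0.
Key observation: the transfer keeps a workable pool ((2, 0)); task-7 starts the safe sequence.
Check on the post-grant state, step by step:
  pool = (2, 0)
  task-7: need (1, 0) fits (2, 0); releases (3, 3), pool now (5, 3)
  task-4: need (5, 3) fits (5, 3); releases (1, 2), pool now (6, 5)
  task-1: need (3, 5) fits (6, 5); releases (3, 2), pool now (9, 7)
  task-0: need (2, 7) fits (9, 7); releases (2, 2), pool now (11, 9)


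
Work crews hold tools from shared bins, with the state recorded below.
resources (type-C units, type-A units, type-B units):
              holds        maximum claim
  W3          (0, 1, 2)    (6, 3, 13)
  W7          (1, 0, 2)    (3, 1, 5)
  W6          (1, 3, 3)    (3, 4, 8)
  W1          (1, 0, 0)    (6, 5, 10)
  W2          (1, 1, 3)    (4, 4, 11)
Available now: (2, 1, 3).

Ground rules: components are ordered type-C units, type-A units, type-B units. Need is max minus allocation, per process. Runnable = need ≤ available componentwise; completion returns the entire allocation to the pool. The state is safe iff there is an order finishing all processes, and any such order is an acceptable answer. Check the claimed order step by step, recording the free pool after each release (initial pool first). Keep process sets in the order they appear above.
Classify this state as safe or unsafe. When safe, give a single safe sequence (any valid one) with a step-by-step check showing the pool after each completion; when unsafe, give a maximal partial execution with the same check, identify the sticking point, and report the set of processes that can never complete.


The state is SAFE; one workable sequence: W7, W6, W2, W1, W3.
Key observation: W7 marks the first exact bind of the order: its need (2, 1, 3) fits the free (2, 1, 3) with zero slack on a requested resource.
Walking it through:
  pool = (2, 1, 3)
  W7: need (2, 1, 3) fits (2, 1, 3); releases (1, 0, 2), pool now (3, 1, 5)
  W6: need (2, 1, 5) fits (3, 1, 5); releases (1, 3, 3), pool now (4, 4, 8)
  W2: need (3, 3, 8) fits (4, 4, 8); releases (1, 1, 3), pool now (5, 5, 11)
  W1: need (5, 5, 10) fits (5, 5, 11); releases (1, 0, 0), pool now (6, 5, 11)
  W3: need (6, 2, 11) fits (6, 5, 11); releases (0, 1, 2), pool now (6, 6, 13)


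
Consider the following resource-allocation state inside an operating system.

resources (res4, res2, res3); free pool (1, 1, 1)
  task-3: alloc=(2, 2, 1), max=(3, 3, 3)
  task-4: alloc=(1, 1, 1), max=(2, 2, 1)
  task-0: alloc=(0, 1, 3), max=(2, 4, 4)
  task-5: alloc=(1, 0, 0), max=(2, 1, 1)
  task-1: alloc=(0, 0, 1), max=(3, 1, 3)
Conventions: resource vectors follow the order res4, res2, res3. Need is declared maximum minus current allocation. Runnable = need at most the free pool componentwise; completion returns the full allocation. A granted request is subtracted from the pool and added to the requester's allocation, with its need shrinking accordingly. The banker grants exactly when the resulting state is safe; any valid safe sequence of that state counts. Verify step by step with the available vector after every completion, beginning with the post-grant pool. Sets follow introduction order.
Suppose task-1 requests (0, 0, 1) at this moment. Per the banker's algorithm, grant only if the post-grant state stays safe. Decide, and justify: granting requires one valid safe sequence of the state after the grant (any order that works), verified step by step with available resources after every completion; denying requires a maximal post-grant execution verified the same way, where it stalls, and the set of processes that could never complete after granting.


GRANT. The post-grant state is safe; one safe sequence: task-4, task-5, task-1, task-3, task-0.
Key observation: after the grant the pool drops to (1, 1, 0), which still lets task-4 finish first and unwind the rest.
Verifying the post-grant state step by step:
  pool = (1, 1, 0)
  run task-4 (needs (1, 1, 0), free (1, 1, 0)); after release of (1, 1, 1) the pool is (2, 2, 1)
  run task-5 (needs (1, 1, 1), free (2, 2, 1)); after release of (1, 0, 0) the pool is (3, 2, 1)
  run task-1 (needs (3, 1, 1), free (3, 2, 1)); after release of (0, 0, 2) the pool is (3, 2, 3)
  run task-3 (needs (1, 1, 2), free (3, 2, 3)); after release of (2, 2, 1) the pool is (5, 4, 4)
  run task-0 (needs (2, 3, 1), free (5, 4, 4)); after release of (0, 1, 3) the pool is (5, 5, 7)


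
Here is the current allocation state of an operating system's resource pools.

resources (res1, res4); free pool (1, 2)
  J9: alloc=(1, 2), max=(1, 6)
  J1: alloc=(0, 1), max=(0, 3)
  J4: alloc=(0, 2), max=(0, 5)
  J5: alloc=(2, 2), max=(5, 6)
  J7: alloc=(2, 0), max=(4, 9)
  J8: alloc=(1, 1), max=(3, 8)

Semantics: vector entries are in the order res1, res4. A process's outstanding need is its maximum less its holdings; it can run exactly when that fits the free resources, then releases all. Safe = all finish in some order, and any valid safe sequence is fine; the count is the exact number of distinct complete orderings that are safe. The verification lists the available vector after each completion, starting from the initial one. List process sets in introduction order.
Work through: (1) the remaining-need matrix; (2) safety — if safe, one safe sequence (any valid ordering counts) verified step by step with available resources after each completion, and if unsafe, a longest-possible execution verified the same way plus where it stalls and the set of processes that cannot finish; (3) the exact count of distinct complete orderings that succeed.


(1) Need matrix, components ordered res1, res4:
  J9: (0, 4)
  J1: (0, 2)
  J4: (0, 3)
  J5: (3, 4)
  J7: (2, 9)
  J8: (2, 7)
(2) The state is SAFE; one workable sequence: J1, J4, J9, J8, J5, J7.
Key observation: the order's first zero-slack moment is J1 ((0, 2) needed, (1, 2) free — a requested resource with nothing to spare).
Walking it through:
  pool = (1, 2)
  J1 needs (0, 2) <= (1, 2) -> finishes; pool += (0, 1) = (1, 3)
  J4 needs (0, 3) <= (1, 3) -> finishes; pool += (0, 2) = (1, 5)
  J9 needs (0, 4) <= (1, 5) -> finishes; pool += (1, 2) = (2, 7)
  J8 needs (2, 7) <= (2, 7) -> finishes; pool += (1, 1) = (3, 8)
  J5 needs (3, 4) <= (3, 8) -> finishes; pool += (2, 2) = (5, 10)
  J7 needs (2, 9) <= (5, 10) -> finishes; pool += (2, 0) = (7, 10)
(3) The exact count: 1 of the possible complete orderings is a safe sequence.


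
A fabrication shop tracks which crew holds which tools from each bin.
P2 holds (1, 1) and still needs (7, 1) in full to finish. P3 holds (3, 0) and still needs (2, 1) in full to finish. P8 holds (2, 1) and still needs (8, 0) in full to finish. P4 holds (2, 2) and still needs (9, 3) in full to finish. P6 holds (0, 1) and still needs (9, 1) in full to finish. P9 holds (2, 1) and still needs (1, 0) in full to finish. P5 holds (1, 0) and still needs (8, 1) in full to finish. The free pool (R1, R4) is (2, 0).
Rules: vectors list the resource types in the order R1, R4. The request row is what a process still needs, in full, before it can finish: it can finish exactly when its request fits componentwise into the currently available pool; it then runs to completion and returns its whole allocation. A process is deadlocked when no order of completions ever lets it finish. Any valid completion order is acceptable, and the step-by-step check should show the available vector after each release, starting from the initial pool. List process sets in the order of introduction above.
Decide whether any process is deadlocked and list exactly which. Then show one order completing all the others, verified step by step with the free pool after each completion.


No process is deadlocked.
Key observation: beginning at P9, releases accumulate fast enough that every process eventually fits.
The rest can finish in the order P9, P3, P2, P5, P8, P4, P6. Check, step by step:
  pool = (2, 0)
  run P9 (needs (1, 0), free (2, 0)); after release of (2, 1) the pool is (4, 1)
  run P3 (needs (2, 1), free (4, 1)); after release of (3, 0) the pool is (7, 1)
  run P2 (needs (7, 1), free (7, 1)); after release of (1, 1) the pool is (8, 2)
  run P5 (needs (8, 1), free (8, 2)); after release of (1, 0) the pool is (9, 2)
  run P8 (needs (8, 0), free (9, 2)); after release of (2, 1) the pool is (11, 3)
  run P4 (needs (9, 3), free (11, 3)); after release of (2, 2) the pool is (13, 5)
  run P6 (needs (9, 1), free (13, 5)); after release of (0, 1) the pool is (13, 6)


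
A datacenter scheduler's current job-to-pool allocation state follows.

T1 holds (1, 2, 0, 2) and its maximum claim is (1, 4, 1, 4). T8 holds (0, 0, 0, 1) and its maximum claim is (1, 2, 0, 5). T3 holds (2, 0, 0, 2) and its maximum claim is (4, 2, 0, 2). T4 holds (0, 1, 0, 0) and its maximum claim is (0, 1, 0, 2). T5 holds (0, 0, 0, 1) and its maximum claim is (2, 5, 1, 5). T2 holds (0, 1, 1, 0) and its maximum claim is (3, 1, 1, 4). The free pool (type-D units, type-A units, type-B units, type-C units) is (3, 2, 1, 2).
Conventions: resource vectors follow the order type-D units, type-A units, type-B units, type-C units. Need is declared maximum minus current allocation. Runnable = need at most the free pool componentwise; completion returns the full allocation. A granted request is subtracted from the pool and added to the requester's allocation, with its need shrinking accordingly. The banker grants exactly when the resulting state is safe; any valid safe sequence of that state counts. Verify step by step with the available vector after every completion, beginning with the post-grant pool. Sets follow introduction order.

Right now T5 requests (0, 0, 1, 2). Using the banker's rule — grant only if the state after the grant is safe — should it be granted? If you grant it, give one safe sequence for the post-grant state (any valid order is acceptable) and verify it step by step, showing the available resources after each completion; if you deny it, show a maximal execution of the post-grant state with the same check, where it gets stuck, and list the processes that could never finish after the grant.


DENY: after the grant no complete ordering would exist.
Key observation: after T3, T4 the pool peaks at (5, 3, 0, 2), and each blocked process is short somewhere: T1 on type-B units; T8 on type-C units; T5 on type-A units; T2 on type-C units.
Pretend the grant happened; the run T3, T4 goes as far as possible. Step-by-step check:
  pool = (3, 2, 0, 0)
  run T3 (needs (2, 2, 0, 0), free (3, 2, 0, 0)); after release of (2, 0, 0, 2) the pool is (5, 2, 0, 2)
  run T4 (needs (0, 0, 0, 2), free (5, 2, 0, 2)); after release of (0, 1, 0, 0) the pool is (5, 3, 0, 2)
  T1 cannot run: need (0, 2, 1, 2) vs free (5, 3, 0, 2) (insufficient type-B units)
  T8 cannot run: need (1, 2, 0, 4) vs free (5, 3, 0, 2) (insufficient type-C units)
  T5 cannot run: need (2, 5, 0, 2) vs free (5, 3, 0, 2) (insufficient type-A units)
  T2 cannot run: need (3, 0, 0, 4) vs free (5, 3, 0, 2) (insufficient type-C units)
Processes that could never finish after the grant: T1, T8, T5 and T2.


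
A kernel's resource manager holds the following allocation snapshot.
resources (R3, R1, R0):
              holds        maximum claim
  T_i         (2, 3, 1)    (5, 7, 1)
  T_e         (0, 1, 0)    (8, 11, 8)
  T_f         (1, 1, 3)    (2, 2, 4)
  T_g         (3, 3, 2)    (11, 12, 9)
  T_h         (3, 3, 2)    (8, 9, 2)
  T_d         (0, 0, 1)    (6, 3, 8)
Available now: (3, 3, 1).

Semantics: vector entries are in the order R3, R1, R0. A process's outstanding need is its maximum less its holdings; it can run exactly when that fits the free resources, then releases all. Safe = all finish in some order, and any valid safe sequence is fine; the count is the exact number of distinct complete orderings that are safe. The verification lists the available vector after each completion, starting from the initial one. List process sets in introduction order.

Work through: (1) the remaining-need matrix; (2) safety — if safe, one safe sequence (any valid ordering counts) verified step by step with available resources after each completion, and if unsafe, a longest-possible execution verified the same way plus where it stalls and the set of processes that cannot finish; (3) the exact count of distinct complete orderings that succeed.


(1) Need matrix, components ordered R3, R1, R0:
  T_i: (3, 4, 0)
  T_e: (8, 10, 8)
  T_f: (1, 1, 1)
  T_g: (8, 9, 7)
  T_h: (5, 6, 0)
  T_d: (6, 3, 7)
(2) SAFE — a valid safe sequence is T_f, T_i, T_h, T_d, T_e, T_g.
Key observation: reading the order forward, T_f is the first process whose need (1, 1, 1) meets the free pool (3, 3, 1) exactly on a resource it requests.
Step-by-step check:
  pool = (3, 3, 1)
  T_f: need (1, 1, 1) fits (3, 3, 1); releases (1, 1, 3), pool now (4, 4, 4)
  T_i: need (3, 4, 0) fits (4, 4, 4); releases (2, 3, 1), pool now (6, 7, 5)
  T_h: need (5, 6, 0) fits (6, 7, 5); releases (3, 3, 2), pool now (9, 10, 7)
  T_d: need (6, 3, 7) fits (9, 10, 7); releases (0, 0, 1), pool now (9, 10, 8)
  T_e: need (8, 10, 8) fits (9, 10, 8); releases (0, 1, 0), pool now (9, 11, 8)
  T_g: need (8, 9, 7) fits (9, 11, 8); releases (3, 3, 2), pool now (12, 14, 10)
(3) Precisely 4 of the possible complete orderings are safe sequences.


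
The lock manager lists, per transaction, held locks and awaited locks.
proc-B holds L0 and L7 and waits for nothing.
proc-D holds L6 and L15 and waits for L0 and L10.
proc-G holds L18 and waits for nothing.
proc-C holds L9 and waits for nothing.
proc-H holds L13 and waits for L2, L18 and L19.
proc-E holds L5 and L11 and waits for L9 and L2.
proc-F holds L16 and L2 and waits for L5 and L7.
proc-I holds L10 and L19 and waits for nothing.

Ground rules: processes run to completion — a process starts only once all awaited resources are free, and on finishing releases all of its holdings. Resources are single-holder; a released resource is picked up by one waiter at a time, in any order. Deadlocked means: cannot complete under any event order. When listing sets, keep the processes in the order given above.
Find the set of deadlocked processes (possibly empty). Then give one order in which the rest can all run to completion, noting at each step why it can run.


The deadlocked set is proc-H, proc-E and proc-F.
Key observation: nobody on the ring proc-F -> proc-E -> proc-F can start until another member finishes, which never happens; proc-H waits into the deadlock from upstream.
The rest can finish in the order proc-G, proc-B, proc-C, proc-I, proc-D.
Walking it through:
  proc-G: no waits; runs immediately, freeing L18
  proc-B: no waits; runs immediately, freeing L0 and L7
  proc-C: no waits; runs immediately, freeing L9
  proc-I: no waits; runs immediately, freeing L10 and L19
  proc-D waits on L0 and L10 — all released -> runs and releases L6 and L15


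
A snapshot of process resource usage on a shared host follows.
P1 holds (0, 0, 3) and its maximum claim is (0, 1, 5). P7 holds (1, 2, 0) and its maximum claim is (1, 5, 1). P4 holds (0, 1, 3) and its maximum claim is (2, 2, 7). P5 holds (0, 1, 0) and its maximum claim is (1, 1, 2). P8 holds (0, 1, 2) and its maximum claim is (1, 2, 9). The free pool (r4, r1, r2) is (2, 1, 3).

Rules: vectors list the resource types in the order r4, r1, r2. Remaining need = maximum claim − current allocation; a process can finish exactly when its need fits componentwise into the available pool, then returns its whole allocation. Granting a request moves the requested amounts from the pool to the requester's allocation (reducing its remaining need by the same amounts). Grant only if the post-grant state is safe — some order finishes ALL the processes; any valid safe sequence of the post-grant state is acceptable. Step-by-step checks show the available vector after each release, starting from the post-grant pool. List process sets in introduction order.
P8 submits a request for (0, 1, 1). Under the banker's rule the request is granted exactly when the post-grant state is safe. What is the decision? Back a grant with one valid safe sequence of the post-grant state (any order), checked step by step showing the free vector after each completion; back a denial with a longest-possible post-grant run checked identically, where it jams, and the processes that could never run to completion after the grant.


GRANT: granting preserves safety; a valid post-grant sequence is P5, P1, P4, P8, P7.
Key observation: (2, 0, 2) free after granting still covers P5 first, and each release covers the next.
Verifying the post-grant state step by step:
  pool = (2, 0, 2)
  run P5 (needs (1, 0, 2), free (2, 0, 2)); after release of (0, 1, 0) the pool is (2, 1, 2)
  run P1 (needs (0, 1, 2), free (2, 1, 2)); after release of (0, 0, 3) the pool is (2, 1, 5)
  run P4 (needs (2, 1, 4), free (2, 1, 5)); after release of (0, 1, 3) the pool is (2, 2, 8)
  run P8 (needs (1, 0, 6), free (2, 2, 8)); after release of (0, 2, 3) the pool is (2, 4, 11)
  run P7 (needs (0, 3, 1), free (2, 4, 11)); after release of (1, 2, 0) the pool is (3, 6, 11)
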